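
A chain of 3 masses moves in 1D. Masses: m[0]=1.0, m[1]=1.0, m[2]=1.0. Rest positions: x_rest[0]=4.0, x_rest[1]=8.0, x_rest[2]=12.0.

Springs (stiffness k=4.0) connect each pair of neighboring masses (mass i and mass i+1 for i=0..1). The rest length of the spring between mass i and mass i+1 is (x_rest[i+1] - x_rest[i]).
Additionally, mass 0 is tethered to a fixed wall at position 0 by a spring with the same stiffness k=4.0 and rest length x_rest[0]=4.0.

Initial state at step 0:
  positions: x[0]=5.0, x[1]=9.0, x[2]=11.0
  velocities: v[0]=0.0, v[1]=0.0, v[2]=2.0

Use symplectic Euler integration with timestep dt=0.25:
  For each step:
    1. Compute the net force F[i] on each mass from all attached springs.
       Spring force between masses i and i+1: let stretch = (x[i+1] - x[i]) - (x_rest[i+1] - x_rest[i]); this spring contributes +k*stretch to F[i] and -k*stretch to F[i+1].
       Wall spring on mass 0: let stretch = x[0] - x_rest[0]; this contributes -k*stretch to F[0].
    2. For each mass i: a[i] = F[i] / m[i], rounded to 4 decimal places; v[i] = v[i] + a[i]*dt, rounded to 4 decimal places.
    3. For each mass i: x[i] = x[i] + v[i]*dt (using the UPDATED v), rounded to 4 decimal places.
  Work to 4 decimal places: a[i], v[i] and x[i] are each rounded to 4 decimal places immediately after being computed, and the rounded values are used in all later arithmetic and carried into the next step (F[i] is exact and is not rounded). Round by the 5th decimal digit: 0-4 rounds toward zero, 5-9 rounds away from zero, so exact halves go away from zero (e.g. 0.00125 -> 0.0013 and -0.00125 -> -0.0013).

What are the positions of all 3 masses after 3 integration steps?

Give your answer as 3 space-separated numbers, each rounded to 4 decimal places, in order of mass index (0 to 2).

Step 0: x=[5.0000 9.0000 11.0000] v=[0.0000 0.0000 2.0000]
Step 1: x=[4.7500 8.5000 12.0000] v=[-1.0000 -2.0000 4.0000]
Step 2: x=[4.2500 7.9375 13.1250] v=[-2.0000 -2.2500 4.5000]
Step 3: x=[3.6094 7.7500 13.9531] v=[-2.5625 -0.7500 3.3125]

Answer: 3.6094 7.7500 13.9531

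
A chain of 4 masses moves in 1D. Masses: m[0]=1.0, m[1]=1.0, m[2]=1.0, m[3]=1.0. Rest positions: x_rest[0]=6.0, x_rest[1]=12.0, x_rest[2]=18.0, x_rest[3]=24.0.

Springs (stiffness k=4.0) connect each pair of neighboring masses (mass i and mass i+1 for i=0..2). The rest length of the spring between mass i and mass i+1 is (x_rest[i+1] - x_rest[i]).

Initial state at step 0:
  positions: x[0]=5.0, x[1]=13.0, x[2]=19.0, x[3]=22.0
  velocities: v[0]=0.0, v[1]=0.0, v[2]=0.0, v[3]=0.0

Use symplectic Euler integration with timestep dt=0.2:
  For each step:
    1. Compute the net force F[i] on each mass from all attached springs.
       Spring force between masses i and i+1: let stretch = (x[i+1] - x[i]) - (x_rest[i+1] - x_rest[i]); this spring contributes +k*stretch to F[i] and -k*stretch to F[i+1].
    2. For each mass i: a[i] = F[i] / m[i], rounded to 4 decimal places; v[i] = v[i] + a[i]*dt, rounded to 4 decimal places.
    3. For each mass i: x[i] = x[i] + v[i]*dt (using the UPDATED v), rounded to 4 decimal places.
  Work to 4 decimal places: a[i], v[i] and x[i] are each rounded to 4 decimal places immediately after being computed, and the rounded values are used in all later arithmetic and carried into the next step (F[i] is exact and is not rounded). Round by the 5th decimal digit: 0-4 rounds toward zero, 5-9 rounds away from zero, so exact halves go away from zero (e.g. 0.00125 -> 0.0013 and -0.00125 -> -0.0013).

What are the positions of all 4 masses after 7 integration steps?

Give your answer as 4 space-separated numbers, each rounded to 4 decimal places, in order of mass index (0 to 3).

Step 0: x=[5.0000 13.0000 19.0000 22.0000] v=[0.0000 0.0000 0.0000 0.0000]
Step 1: x=[5.3200 12.6800 18.5200 22.4800] v=[1.6000 -1.6000 -2.4000 2.4000]
Step 2: x=[5.8576 12.1168 17.7392 23.2864] v=[2.6880 -2.8160 -3.9040 4.0320]
Step 3: x=[6.4367 11.4517 16.9464 24.1652] v=[2.8954 -3.3254 -3.9642 4.3942]
Step 4: x=[6.8582 10.8634 16.4294 24.8490] v=[2.1074 -2.9416 -2.5849 3.4192]
Step 5: x=[6.9605 10.5248 16.3690 25.1457] v=[0.5116 -1.6930 -0.3020 1.4835]
Step 6: x=[6.6731 10.5510 16.7778 24.9981] v=[-1.4370 0.1309 2.0440 -0.7379]
Step 7: x=[6.0462 10.9530 17.5056 24.4953] v=[-3.1347 2.0100 3.6388 -2.5141]

Answer: 6.0462 10.9530 17.5056 24.4953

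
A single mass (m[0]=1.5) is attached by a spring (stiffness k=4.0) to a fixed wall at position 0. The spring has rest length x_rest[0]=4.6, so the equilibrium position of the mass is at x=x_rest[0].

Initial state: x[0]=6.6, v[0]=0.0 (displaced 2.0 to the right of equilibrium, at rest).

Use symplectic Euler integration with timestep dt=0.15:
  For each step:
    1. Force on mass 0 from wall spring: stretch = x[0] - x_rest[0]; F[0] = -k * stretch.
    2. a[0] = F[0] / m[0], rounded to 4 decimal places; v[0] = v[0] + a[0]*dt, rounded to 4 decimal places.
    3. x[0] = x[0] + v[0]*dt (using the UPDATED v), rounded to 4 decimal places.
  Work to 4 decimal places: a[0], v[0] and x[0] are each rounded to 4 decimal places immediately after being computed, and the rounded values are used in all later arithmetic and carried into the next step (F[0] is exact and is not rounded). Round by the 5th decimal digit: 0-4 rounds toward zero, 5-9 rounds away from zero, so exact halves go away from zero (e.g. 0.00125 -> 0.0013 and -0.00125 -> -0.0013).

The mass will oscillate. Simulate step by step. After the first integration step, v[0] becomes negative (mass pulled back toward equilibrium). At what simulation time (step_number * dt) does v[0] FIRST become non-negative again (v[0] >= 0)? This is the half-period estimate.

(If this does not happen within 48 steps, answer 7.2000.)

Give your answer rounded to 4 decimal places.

Answer: 1.9500

Derivation:
Step 0: x=[6.6000] v=[0.0000]
Step 1: x=[6.4800] v=[-0.8000]
Step 2: x=[6.2472] v=[-1.5520]
Step 3: x=[5.9156] v=[-2.2109]
Step 4: x=[5.5050] v=[-2.7371]
Step 5: x=[5.0401] v=[-3.0991]
Step 6: x=[4.5488] v=[-3.2751]
Step 7: x=[4.0606] v=[-3.2546]
Step 8: x=[3.6048] v=[-3.0388]
Step 9: x=[3.2087] v=[-2.6407]
Step 10: x=[2.8961] v=[-2.0842]
Step 11: x=[2.6857] v=[-1.4026]
Step 12: x=[2.5902] v=[-0.6369]
Step 13: x=[2.6153] v=[0.1670]
First v>=0 after going negative at step 13, time=1.9500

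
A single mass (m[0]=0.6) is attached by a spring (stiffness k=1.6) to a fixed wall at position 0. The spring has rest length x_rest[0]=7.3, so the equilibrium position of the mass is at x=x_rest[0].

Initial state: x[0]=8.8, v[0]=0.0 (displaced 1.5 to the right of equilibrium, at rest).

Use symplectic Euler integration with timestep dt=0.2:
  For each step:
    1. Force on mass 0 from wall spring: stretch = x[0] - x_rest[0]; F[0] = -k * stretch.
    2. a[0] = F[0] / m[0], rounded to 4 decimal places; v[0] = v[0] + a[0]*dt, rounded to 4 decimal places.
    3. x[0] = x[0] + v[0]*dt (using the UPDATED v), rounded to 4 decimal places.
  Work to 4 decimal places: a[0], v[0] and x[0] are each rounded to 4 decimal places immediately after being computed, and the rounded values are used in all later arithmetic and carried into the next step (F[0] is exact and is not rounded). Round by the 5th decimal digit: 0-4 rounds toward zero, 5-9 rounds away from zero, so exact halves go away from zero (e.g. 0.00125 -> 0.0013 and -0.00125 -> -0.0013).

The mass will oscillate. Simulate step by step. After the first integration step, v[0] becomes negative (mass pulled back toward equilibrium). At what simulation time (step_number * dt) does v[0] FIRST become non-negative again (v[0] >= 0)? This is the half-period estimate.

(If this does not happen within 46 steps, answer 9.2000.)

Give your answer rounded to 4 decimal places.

Step 0: x=[8.8000] v=[0.0000]
Step 1: x=[8.6400] v=[-0.8000]
Step 2: x=[8.3371] v=[-1.5147]
Step 3: x=[7.9235] v=[-2.0678]
Step 4: x=[7.4434] v=[-2.4003]
Step 5: x=[6.9480] v=[-2.4768]
Step 6: x=[6.4902] v=[-2.2891]
Step 7: x=[6.1188] v=[-1.8572]
Step 8: x=[5.8734] v=[-1.2272]
Step 9: x=[5.7801] v=[-0.4663]
Step 10: x=[5.8490] v=[0.3443]
First v>=0 after going negative at step 10, time=2.0000

Answer: 2.0000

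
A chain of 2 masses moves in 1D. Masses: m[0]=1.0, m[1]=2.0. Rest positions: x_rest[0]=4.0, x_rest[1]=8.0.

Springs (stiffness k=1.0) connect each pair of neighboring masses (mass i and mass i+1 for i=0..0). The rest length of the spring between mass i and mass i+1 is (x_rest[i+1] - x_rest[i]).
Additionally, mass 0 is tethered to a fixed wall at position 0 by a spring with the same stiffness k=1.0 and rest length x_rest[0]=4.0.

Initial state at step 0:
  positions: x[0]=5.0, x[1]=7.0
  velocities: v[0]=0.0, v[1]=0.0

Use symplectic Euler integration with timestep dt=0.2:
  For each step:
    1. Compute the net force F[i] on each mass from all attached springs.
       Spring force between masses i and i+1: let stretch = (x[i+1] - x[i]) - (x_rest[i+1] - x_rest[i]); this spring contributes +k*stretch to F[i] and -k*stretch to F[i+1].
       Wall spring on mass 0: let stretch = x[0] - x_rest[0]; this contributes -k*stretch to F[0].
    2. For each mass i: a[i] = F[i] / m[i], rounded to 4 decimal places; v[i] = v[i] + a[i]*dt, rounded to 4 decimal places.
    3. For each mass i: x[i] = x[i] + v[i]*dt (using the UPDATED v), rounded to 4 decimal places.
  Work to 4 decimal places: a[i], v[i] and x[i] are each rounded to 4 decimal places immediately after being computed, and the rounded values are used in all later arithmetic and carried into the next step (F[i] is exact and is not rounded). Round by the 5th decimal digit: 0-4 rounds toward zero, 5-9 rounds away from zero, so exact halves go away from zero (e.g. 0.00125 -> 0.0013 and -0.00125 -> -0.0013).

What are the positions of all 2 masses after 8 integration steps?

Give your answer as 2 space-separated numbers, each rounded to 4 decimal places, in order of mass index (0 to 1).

Step 0: x=[5.0000 7.0000] v=[0.0000 0.0000]
Step 1: x=[4.8800 7.0400] v=[-0.6000 0.2000]
Step 2: x=[4.6512 7.1168] v=[-1.1440 0.3840]
Step 3: x=[4.3350 7.2243] v=[-1.5811 0.5374]
Step 4: x=[3.9610 7.3540] v=[-1.8702 0.6485]
Step 5: x=[3.5642 7.4958] v=[-1.9838 0.7092]
Step 6: x=[3.1821 7.6390] v=[-1.9103 0.7160]
Step 7: x=[2.8510 7.7731] v=[-1.6553 0.6703]
Step 8: x=[2.6028 7.8887] v=[-1.2411 0.5781]

Answer: 2.6028 7.8887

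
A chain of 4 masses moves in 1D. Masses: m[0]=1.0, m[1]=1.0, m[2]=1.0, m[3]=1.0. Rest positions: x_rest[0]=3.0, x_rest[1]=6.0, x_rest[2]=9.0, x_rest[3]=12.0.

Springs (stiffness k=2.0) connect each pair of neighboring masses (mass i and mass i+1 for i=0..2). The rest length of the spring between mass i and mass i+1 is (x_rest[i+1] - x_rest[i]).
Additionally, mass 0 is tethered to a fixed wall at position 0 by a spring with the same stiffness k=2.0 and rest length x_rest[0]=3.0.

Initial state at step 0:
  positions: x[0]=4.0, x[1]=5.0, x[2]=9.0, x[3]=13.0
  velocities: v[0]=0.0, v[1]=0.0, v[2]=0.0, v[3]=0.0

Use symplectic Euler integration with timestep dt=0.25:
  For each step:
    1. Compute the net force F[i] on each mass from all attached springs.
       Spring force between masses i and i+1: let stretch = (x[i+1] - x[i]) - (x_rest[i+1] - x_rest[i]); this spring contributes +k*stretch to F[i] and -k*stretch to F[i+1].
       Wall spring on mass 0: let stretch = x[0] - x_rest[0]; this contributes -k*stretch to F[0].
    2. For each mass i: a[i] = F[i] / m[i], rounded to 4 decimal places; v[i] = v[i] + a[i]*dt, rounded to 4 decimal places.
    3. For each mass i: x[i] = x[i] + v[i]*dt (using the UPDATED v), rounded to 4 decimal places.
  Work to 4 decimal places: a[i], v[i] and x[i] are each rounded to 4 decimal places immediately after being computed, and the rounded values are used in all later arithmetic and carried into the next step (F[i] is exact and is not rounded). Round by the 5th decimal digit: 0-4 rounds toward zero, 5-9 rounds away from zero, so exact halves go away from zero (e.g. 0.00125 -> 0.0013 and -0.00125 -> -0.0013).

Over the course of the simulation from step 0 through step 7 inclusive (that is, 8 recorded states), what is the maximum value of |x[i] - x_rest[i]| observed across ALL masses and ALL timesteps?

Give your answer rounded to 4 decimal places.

Step 0: x=[4.0000 5.0000 9.0000 13.0000] v=[0.0000 0.0000 0.0000 0.0000]
Step 1: x=[3.6250 5.3750 9.0000 12.8750] v=[-1.5000 1.5000 0.0000 -0.5000]
Step 2: x=[3.0156 5.9844 9.0313 12.6406] v=[-2.4375 2.4375 0.1250 -0.9375]
Step 3: x=[2.4004 6.6036 9.1329 12.3301] v=[-2.4609 2.4766 0.4062 -1.2422]
Step 4: x=[2.0105 7.0135 9.3180 11.9949] v=[-1.5595 1.6397 0.7402 -1.3408]
Step 5: x=[1.9947 7.0861 9.5496 11.7001] v=[-0.0633 0.2905 0.9264 -1.1793]
Step 6: x=[2.3660 6.8302 9.7421 11.5115] v=[1.4851 -1.0235 0.7699 -0.7546]
Step 7: x=[2.9996 6.3803 9.7918 11.4767] v=[2.5342 -1.7997 0.1987 -0.1393]
Max displacement = 1.0861

Answer: 1.0861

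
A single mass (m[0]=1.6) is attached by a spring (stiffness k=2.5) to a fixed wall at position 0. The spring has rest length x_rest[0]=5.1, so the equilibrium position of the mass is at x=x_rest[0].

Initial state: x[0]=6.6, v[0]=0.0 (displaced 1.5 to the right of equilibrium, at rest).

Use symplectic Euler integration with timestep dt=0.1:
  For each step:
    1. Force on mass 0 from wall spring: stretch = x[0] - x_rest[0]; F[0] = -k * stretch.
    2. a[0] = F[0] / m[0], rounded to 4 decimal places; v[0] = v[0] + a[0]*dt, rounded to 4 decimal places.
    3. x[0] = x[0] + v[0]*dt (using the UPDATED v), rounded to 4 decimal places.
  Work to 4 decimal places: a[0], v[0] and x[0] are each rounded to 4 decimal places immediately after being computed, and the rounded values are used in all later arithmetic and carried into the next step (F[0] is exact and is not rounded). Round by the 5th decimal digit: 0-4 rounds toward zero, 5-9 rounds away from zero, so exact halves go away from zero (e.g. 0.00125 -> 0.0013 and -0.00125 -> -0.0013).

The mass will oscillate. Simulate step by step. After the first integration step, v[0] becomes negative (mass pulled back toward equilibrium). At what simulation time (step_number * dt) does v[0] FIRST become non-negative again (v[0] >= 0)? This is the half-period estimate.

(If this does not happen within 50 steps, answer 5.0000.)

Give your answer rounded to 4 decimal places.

Answer: 2.6000

Derivation:
Step 0: x=[6.6000] v=[0.0000]
Step 1: x=[6.5766] v=[-0.2344]
Step 2: x=[6.5301] v=[-0.4651]
Step 3: x=[6.4612] v=[-0.6886]
Step 4: x=[6.3711] v=[-0.9013]
Step 5: x=[6.2611] v=[-1.0999]
Step 6: x=[6.1330] v=[-1.2813]
Step 7: x=[5.9887] v=[-1.4427]
Step 8: x=[5.8305] v=[-1.5816]
Step 9: x=[5.6609] v=[-1.6957]
Step 10: x=[5.4826] v=[-1.7833]
Step 11: x=[5.2983] v=[-1.8431]
Step 12: x=[5.1109] v=[-1.8741]
Step 13: x=[4.9233] v=[-1.8758]
Step 14: x=[4.7385] v=[-1.8482]
Step 15: x=[4.5593] v=[-1.7917]
Step 16: x=[4.3886] v=[-1.7072]
Step 17: x=[4.2290] v=[-1.5960]
Step 18: x=[4.0830] v=[-1.4599]
Step 19: x=[3.9529] v=[-1.3010]
Step 20: x=[3.8407] v=[-1.1218]
Step 21: x=[3.7482] v=[-0.9250]
Step 22: x=[3.6768] v=[-0.7138]
Step 23: x=[3.6277] v=[-0.4914]
Step 24: x=[3.6016] v=[-0.2614]
Step 25: x=[3.5989] v=[-0.0273]
Step 26: x=[3.6196] v=[0.2073]
First v>=0 after going negative at step 26, time=2.6000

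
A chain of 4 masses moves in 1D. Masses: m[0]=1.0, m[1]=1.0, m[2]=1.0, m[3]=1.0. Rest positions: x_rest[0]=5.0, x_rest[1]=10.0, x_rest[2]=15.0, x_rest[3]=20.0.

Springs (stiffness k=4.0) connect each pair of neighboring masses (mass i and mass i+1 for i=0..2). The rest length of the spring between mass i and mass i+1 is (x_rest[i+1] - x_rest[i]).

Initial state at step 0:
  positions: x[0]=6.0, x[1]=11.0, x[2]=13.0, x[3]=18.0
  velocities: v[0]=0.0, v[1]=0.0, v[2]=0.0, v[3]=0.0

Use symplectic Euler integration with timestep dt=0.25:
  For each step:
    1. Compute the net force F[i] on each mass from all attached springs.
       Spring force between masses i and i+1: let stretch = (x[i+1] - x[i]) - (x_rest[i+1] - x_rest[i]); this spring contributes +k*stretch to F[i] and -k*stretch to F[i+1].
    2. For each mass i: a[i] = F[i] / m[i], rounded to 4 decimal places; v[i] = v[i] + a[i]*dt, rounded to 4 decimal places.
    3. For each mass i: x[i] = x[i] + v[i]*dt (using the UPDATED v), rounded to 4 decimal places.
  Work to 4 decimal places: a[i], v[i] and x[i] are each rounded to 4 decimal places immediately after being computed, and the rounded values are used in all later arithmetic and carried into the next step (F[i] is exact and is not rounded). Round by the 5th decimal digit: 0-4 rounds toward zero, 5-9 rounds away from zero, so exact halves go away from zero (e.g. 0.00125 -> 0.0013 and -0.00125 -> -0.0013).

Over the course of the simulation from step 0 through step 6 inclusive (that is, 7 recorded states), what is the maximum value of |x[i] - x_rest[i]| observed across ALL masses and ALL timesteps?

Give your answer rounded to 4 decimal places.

Step 0: x=[6.0000 11.0000 13.0000 18.0000] v=[0.0000 0.0000 0.0000 0.0000]
Step 1: x=[6.0000 10.2500 13.7500 18.0000] v=[0.0000 -3.0000 3.0000 0.0000]
Step 2: x=[5.8125 9.3125 14.6875 18.1875] v=[-0.7500 -3.7500 3.7500 0.7500]
Step 3: x=[5.2500 8.8438 15.1563 18.7500] v=[-2.2500 -1.8750 1.8750 2.2500]
Step 4: x=[4.3360 9.0547 14.9454 19.6641] v=[-3.6562 0.8437 -0.8438 3.6563]
Step 5: x=[3.3516 9.5586 14.4415 20.6485] v=[-3.9375 2.0157 -2.0158 3.9376]
Step 6: x=[2.6690 9.7315 14.2686 21.3312] v=[-2.7305 0.6916 -0.6917 2.7306]
Max displacement = 2.3310

Answer: 2.3310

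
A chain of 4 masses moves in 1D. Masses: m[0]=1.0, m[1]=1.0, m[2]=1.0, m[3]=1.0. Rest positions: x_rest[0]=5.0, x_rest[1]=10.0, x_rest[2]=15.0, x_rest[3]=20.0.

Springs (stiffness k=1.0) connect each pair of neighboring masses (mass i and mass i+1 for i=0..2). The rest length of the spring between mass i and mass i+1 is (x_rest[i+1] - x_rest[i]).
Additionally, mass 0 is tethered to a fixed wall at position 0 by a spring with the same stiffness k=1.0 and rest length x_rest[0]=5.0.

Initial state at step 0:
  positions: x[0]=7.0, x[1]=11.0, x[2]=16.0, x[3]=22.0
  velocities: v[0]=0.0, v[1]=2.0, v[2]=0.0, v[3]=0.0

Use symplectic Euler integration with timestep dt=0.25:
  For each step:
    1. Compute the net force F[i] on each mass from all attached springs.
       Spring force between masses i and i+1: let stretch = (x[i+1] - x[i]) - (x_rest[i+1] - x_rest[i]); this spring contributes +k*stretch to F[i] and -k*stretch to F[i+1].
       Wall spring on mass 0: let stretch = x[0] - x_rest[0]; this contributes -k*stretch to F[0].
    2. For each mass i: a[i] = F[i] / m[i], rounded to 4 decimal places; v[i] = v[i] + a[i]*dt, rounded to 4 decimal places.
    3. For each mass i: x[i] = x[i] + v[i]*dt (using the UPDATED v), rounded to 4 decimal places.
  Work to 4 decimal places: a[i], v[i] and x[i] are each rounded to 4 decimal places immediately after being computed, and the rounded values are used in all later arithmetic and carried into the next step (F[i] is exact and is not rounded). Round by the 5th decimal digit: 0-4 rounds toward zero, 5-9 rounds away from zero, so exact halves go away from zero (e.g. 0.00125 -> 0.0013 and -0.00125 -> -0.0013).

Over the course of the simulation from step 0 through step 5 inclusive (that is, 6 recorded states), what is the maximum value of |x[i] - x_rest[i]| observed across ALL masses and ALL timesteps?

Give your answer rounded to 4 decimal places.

Step 0: x=[7.0000 11.0000 16.0000 22.0000] v=[0.0000 2.0000 0.0000 0.0000]
Step 1: x=[6.8125 11.5625 16.0625 21.9375] v=[-0.7500 2.2500 0.2500 -0.2500]
Step 2: x=[6.4961 12.1094 16.2110 21.8203] v=[-1.2656 2.1875 0.5938 -0.4688]
Step 3: x=[6.1245 12.5618 16.4537 21.6650] v=[-1.4863 1.8096 0.9707 -0.6211]
Step 4: x=[5.7725 12.8551 16.7789 21.4965] v=[-1.4081 1.1733 1.3006 -0.6739]
Step 5: x=[5.5024 12.9510 17.1537 21.3457] v=[-1.0806 0.3836 1.4991 -0.6033]
Max displacement = 2.9510

Answer: 2.9510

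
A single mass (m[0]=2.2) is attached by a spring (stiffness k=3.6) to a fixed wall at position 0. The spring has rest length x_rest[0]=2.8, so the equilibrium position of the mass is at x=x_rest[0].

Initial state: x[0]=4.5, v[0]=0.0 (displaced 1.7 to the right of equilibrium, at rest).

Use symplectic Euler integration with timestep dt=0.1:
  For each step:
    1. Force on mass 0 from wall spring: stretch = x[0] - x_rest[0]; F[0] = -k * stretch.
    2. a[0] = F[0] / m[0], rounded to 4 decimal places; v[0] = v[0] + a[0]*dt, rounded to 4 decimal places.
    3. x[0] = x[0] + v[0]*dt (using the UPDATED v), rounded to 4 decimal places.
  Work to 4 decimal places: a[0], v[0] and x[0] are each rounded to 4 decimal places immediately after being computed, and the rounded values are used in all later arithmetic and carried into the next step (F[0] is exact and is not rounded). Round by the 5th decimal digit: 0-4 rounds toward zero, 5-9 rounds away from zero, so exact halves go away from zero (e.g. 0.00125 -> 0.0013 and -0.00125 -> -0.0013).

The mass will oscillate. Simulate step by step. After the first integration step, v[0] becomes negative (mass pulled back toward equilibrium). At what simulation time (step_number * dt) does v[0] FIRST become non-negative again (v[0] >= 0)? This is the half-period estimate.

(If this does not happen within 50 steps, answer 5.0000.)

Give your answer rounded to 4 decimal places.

Step 0: x=[4.5000] v=[0.0000]
Step 1: x=[4.4722] v=[-0.2782]
Step 2: x=[4.4170] v=[-0.5518]
Step 3: x=[4.3354] v=[-0.8164]
Step 4: x=[4.2286] v=[-1.0677]
Step 5: x=[4.0985] v=[-1.3015]
Step 6: x=[3.9471] v=[-1.5140]
Step 7: x=[3.7769] v=[-1.7017]
Step 8: x=[3.5907] v=[-1.8616]
Step 9: x=[3.3916] v=[-1.9910]
Step 10: x=[3.1828] v=[-2.0878]
Step 11: x=[2.9678] v=[-2.1504]
Step 12: x=[2.7500] v=[-2.1779]
Step 13: x=[2.5330] v=[-2.1697]
Step 14: x=[2.3204] v=[-2.1260]
Step 15: x=[2.1157] v=[-2.0475]
Step 16: x=[1.9222] v=[-1.9355]
Step 17: x=[1.7430] v=[-1.7919]
Step 18: x=[1.5811] v=[-1.6189]
Step 19: x=[1.4392] v=[-1.4194]
Step 20: x=[1.3195] v=[-1.1967]
Step 21: x=[1.2241] v=[-0.9544]
Step 22: x=[1.1545] v=[-0.6965]
Step 23: x=[1.1118] v=[-0.4272]
Step 24: x=[1.0967] v=[-0.1510]
Step 25: x=[1.1095] v=[0.1277]
First v>=0 after going negative at step 25, time=2.5000

Answer: 2.5000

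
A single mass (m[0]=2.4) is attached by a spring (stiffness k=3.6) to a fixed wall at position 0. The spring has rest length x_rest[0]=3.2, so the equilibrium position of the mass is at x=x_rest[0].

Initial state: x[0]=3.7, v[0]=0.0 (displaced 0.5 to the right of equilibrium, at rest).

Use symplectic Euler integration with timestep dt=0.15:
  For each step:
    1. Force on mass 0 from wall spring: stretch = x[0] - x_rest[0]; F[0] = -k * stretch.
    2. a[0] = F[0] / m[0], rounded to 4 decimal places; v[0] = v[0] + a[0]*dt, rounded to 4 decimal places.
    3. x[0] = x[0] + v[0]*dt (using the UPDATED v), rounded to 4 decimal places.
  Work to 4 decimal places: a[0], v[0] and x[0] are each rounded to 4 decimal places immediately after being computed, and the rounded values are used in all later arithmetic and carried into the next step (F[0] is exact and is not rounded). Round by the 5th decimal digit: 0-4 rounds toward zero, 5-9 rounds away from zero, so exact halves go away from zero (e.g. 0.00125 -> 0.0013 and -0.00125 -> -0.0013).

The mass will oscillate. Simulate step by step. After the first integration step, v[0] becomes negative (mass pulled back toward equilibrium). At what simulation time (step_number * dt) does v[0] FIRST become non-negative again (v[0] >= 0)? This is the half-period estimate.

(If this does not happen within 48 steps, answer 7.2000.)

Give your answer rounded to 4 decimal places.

Answer: 2.7000

Derivation:
Step 0: x=[3.7000] v=[0.0000]
Step 1: x=[3.6831] v=[-0.1125]
Step 2: x=[3.6499] v=[-0.2212]
Step 3: x=[3.6015] v=[-0.3224]
Step 4: x=[3.5396] v=[-0.4127]
Step 5: x=[3.4662] v=[-0.4891]
Step 6: x=[3.3839] v=[-0.5490]
Step 7: x=[3.2953] v=[-0.5904]
Step 8: x=[3.2035] v=[-0.6119]
Step 9: x=[3.1116] v=[-0.6127]
Step 10: x=[3.0227] v=[-0.5928]
Step 11: x=[2.9398] v=[-0.5529]
Step 12: x=[2.8656] v=[-0.4944]
Step 13: x=[2.8027] v=[-0.4192]
Step 14: x=[2.7532] v=[-0.3298]
Step 15: x=[2.7188] v=[-0.2293]
Step 16: x=[2.7007] v=[-0.1210]
Step 17: x=[2.6994] v=[-0.0087]
Step 18: x=[2.7150] v=[0.1039]
First v>=0 after going negative at step 18, time=2.7000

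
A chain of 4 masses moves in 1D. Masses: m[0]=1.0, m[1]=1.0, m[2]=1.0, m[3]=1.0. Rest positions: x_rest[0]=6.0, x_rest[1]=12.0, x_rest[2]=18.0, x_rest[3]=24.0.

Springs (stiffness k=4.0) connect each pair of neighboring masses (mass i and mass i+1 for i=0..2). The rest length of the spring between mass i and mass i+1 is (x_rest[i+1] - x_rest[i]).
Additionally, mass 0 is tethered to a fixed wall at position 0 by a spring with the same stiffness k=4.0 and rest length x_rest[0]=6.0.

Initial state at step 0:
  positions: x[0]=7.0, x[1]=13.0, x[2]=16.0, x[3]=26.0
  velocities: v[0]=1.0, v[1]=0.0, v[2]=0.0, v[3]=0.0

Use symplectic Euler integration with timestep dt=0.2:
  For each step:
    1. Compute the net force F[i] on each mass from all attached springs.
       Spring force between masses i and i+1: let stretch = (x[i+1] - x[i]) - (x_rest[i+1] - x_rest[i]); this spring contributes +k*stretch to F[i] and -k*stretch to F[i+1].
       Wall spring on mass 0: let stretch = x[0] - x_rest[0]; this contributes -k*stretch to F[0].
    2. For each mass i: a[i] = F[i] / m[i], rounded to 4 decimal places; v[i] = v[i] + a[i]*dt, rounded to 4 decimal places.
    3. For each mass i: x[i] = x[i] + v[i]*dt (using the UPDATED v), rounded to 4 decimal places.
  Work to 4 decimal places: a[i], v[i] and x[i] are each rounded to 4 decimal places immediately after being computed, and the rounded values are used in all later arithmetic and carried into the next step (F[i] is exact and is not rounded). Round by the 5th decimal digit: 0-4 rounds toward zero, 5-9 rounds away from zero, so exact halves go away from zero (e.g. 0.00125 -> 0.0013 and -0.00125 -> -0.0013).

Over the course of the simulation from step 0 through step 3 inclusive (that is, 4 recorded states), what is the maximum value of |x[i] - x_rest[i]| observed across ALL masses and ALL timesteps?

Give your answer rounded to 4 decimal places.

Step 0: x=[7.0000 13.0000 16.0000 26.0000] v=[1.0000 0.0000 0.0000 0.0000]
Step 1: x=[7.0400 12.5200 17.1200 25.3600] v=[0.2000 -2.4000 5.6000 -3.2000]
Step 2: x=[6.8304 11.8992 18.8224 24.3616] v=[-1.0480 -3.1040 8.5120 -4.9920]
Step 3: x=[6.3389 11.5751 20.3034 23.4369] v=[-2.4573 -1.6205 7.4048 -4.6234]
Max displacement = 2.3034

Answer: 2.3034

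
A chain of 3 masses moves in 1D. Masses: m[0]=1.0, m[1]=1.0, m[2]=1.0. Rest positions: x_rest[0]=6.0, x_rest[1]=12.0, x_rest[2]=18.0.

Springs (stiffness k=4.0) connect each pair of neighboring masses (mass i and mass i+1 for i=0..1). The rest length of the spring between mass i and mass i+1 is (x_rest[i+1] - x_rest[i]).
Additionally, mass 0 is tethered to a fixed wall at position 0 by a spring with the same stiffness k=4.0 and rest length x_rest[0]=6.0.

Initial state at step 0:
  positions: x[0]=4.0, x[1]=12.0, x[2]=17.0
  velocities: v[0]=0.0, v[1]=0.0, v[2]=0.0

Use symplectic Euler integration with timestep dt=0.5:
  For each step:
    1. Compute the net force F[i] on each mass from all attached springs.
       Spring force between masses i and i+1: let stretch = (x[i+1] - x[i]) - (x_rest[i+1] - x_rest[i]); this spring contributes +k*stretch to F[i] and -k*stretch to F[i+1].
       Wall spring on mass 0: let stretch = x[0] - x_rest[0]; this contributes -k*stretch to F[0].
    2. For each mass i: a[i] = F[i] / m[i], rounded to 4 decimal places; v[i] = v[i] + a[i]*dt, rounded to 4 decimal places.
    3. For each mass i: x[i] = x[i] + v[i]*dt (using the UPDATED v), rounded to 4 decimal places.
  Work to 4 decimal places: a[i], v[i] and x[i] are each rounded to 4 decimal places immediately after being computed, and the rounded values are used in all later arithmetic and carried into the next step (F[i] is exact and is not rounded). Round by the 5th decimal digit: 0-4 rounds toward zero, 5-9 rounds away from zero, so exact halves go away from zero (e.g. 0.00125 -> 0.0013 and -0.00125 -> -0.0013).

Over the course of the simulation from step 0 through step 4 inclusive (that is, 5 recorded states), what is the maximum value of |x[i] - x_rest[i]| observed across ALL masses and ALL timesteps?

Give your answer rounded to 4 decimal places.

Answer: 3.0000

Derivation:
Step 0: x=[4.0000 12.0000 17.0000] v=[0.0000 0.0000 0.0000]
Step 1: x=[8.0000 9.0000 18.0000] v=[8.0000 -6.0000 2.0000]
Step 2: x=[5.0000 14.0000 16.0000] v=[-6.0000 10.0000 -4.0000]
Step 3: x=[6.0000 12.0000 18.0000] v=[2.0000 -4.0000 4.0000]
Step 4: x=[7.0000 10.0000 20.0000] v=[2.0000 -4.0000 4.0000]
Max displacement = 3.0000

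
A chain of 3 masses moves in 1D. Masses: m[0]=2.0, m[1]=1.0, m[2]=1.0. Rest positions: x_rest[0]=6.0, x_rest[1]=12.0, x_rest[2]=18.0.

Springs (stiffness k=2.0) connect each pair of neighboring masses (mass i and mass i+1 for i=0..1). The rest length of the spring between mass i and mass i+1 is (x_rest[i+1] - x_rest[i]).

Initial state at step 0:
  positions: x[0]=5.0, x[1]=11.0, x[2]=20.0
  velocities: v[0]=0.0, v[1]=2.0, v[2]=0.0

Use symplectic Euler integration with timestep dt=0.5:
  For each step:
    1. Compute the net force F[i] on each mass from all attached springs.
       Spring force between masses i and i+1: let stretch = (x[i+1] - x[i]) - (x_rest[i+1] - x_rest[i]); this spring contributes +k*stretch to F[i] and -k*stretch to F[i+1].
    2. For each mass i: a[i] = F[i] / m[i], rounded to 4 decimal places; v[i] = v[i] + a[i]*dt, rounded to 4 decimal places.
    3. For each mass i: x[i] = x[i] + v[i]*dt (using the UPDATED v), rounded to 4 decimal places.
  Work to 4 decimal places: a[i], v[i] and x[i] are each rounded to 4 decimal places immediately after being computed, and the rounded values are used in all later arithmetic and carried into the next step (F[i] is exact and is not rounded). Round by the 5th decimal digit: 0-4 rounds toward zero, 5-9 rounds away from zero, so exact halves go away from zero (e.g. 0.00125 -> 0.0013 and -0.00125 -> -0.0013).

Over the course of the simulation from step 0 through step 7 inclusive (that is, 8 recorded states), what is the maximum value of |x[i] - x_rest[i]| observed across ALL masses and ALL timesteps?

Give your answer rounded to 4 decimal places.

Step 0: x=[5.0000 11.0000 20.0000] v=[0.0000 2.0000 0.0000]
Step 1: x=[5.0000 13.5000 18.5000] v=[0.0000 5.0000 -3.0000]
Step 2: x=[5.6250 14.2500 17.5000] v=[1.2500 1.5000 -2.0000]
Step 3: x=[6.9063 12.3125 17.8750] v=[2.5625 -3.8750 0.7500]
Step 4: x=[8.0391 10.4532 18.4688] v=[2.2656 -3.7187 1.1875]
Step 5: x=[8.2755 11.3946 18.0548] v=[0.4727 1.8828 -0.8281]
Step 6: x=[7.7916 14.1066 17.3107] v=[-0.9678 5.4239 -1.4883]
Step 7: x=[7.3865 15.2631 17.9645] v=[-0.8103 2.3130 1.3076]
Max displacement = 3.2631

Answer: 3.2631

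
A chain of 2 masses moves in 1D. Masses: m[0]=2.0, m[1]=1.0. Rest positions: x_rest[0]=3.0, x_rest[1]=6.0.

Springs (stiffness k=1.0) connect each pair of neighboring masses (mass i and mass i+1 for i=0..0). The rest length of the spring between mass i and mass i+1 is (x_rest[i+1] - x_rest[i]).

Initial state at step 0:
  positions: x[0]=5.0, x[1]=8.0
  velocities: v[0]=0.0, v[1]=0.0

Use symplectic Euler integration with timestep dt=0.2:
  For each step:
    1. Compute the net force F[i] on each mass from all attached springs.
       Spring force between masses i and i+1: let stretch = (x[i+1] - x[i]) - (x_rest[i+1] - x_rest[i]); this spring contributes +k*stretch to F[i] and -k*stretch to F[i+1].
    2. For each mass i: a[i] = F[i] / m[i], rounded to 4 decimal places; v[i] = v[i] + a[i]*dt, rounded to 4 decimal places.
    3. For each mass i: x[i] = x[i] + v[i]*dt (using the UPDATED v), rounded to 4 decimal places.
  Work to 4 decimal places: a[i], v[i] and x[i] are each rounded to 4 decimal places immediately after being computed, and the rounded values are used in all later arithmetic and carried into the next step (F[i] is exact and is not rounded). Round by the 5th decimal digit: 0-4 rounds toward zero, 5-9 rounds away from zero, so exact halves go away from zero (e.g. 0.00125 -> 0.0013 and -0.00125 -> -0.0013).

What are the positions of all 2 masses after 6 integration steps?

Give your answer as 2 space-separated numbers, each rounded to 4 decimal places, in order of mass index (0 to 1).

Step 0: x=[5.0000 8.0000] v=[0.0000 0.0000]
Step 1: x=[5.0000 8.0000] v=[0.0000 0.0000]
Step 2: x=[5.0000 8.0000] v=[0.0000 0.0000]
Step 3: x=[5.0000 8.0000] v=[0.0000 0.0000]
Step 4: x=[5.0000 8.0000] v=[0.0000 0.0000]
Step 5: x=[5.0000 8.0000] v=[0.0000 0.0000]
Step 6: x=[5.0000 8.0000] v=[0.0000 0.0000]

Answer: 5.0000 8.0000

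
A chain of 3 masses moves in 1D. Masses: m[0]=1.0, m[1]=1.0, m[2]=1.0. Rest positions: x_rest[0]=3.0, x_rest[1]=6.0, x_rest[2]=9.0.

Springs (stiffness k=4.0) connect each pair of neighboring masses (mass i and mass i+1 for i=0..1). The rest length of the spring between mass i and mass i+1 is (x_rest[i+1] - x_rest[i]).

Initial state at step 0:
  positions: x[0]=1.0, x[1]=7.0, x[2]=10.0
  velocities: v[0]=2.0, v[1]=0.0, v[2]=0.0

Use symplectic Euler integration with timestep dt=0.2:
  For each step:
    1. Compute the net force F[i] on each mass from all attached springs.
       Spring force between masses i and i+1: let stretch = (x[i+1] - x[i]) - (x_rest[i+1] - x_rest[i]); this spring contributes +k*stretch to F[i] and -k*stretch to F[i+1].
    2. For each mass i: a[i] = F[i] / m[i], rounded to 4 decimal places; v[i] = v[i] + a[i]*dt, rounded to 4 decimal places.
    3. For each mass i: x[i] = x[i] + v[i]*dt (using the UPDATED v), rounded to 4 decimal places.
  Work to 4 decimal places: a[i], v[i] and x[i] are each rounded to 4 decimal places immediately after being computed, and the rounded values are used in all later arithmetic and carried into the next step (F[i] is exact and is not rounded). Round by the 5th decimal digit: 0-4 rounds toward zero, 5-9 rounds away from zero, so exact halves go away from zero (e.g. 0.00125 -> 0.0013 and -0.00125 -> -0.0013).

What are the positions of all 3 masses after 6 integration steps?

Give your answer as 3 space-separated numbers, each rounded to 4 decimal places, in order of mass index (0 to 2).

Step 0: x=[1.0000 7.0000 10.0000] v=[2.0000 0.0000 0.0000]
Step 1: x=[1.8800 6.5200 10.0000] v=[4.4000 -2.4000 0.0000]
Step 2: x=[3.0224 5.8544 9.9232] v=[5.7120 -3.3280 -0.3840]
Step 3: x=[4.1379 5.3867 9.6754] v=[5.5776 -2.3386 -1.2390]
Step 4: x=[4.9732 5.4054 9.2214] v=[4.1766 0.0933 -2.2700]
Step 5: x=[5.3977 5.9655 8.6368] v=[2.1224 2.8003 -2.9228]
Step 6: x=[5.4330 6.8621 8.1048] v=[0.1766 4.4831 -2.6598]

Answer: 5.4330 6.8621 8.1048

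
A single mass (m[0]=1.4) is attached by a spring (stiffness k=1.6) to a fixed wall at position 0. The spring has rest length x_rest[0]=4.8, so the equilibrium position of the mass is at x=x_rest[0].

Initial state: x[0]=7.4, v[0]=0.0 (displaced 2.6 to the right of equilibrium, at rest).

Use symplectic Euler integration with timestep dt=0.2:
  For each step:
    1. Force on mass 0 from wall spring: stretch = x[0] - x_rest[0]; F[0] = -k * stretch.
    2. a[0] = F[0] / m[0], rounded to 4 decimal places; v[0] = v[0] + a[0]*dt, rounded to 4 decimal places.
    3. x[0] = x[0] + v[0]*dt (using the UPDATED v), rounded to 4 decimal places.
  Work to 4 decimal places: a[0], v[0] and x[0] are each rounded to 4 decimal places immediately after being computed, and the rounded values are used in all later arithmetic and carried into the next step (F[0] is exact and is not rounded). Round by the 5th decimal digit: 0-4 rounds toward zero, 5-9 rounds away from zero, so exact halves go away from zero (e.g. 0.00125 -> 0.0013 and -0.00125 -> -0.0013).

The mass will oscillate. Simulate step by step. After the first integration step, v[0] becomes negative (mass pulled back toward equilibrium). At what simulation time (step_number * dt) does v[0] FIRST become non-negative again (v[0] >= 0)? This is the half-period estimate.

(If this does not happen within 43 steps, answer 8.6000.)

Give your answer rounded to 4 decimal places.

Step 0: x=[7.4000] v=[0.0000]
Step 1: x=[7.2811] v=[-0.5943]
Step 2: x=[7.0488] v=[-1.1614]
Step 3: x=[6.7137] v=[-1.6754]
Step 4: x=[6.2911] v=[-2.1128]
Step 5: x=[5.8004] v=[-2.4536]
Step 6: x=[5.2639] v=[-2.6823]
Step 7: x=[4.7062] v=[-2.7883]
Step 8: x=[4.1528] v=[-2.7669]
Step 9: x=[3.6290] v=[-2.6190]
Step 10: x=[3.1587] v=[-2.3513]
Step 11: x=[2.7635] v=[-1.9761]
Step 12: x=[2.4614] v=[-1.5106]
Step 13: x=[2.2662] v=[-0.9761]
Step 14: x=[2.1868] v=[-0.3969]
Step 15: x=[2.2269] v=[0.2004]
First v>=0 after going negative at step 15, time=3.0000

Answer: 3.0000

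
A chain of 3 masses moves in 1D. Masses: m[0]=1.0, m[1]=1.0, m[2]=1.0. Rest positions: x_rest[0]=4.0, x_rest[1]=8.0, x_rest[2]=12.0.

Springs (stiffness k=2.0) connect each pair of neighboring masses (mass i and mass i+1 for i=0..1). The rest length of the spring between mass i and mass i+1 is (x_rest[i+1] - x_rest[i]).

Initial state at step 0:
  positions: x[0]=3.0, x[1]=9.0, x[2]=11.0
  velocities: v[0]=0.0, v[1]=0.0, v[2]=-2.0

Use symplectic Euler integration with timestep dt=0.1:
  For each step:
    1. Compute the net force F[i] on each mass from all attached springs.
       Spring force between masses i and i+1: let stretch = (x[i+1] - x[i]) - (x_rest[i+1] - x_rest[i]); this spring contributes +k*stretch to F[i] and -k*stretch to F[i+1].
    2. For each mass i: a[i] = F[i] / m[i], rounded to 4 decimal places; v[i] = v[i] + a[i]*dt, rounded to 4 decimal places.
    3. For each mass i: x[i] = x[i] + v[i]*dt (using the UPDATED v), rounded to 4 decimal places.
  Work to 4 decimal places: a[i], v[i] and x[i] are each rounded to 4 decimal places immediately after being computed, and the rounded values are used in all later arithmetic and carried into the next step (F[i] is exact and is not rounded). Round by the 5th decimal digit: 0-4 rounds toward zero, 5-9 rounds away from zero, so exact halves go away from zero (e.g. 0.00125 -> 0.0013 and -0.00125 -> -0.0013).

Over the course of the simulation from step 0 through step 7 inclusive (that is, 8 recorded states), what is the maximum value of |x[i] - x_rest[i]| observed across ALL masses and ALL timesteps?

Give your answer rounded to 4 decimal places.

Answer: 1.4033

Derivation:
Step 0: x=[3.0000 9.0000 11.0000] v=[0.0000 0.0000 -2.0000]
Step 1: x=[3.0400 8.9200 10.8400] v=[0.4000 -0.8000 -1.6000]
Step 2: x=[3.1176 8.7608 10.7216] v=[0.7760 -1.5920 -1.1840]
Step 3: x=[3.2281 8.5280 10.6440] v=[1.1046 -2.3285 -0.7762]
Step 4: x=[3.3646 8.2315 10.6041] v=[1.3646 -2.9653 -0.3994]
Step 5: x=[3.5184 7.8851 10.5967] v=[1.5380 -3.4642 -0.0739]
Step 6: x=[3.6795 7.5056 10.6151] v=[1.6113 -3.7952 0.1838]
Step 7: x=[3.8372 7.1118 10.6513] v=[1.5765 -3.9385 0.3619]
Max displacement = 1.4033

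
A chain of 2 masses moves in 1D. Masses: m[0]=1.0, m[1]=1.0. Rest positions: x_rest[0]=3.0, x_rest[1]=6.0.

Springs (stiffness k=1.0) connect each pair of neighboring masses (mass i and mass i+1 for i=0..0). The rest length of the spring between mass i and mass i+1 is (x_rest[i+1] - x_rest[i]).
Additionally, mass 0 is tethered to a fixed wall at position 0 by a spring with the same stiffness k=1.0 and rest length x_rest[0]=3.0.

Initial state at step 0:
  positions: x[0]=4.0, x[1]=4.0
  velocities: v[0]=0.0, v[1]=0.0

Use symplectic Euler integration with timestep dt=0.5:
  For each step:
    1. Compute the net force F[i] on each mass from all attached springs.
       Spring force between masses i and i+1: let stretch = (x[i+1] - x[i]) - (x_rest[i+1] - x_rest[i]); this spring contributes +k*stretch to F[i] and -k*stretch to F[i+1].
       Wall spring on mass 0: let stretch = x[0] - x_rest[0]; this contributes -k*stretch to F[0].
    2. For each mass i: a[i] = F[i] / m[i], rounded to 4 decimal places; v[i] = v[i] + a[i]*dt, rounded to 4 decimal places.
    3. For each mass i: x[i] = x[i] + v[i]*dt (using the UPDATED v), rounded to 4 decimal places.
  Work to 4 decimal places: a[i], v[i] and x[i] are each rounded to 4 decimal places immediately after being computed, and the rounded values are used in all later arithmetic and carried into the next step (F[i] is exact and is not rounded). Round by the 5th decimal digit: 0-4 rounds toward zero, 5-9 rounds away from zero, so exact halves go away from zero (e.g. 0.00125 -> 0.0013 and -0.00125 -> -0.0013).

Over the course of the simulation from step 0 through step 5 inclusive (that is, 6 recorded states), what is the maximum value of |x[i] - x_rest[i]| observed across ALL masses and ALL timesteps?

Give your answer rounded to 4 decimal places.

Answer: 2.0156

Derivation:
Step 0: x=[4.0000 4.0000] v=[0.0000 0.0000]
Step 1: x=[3.0000 4.7500] v=[-2.0000 1.5000]
Step 2: x=[1.6875 5.8125] v=[-2.6250 2.1250]
Step 3: x=[0.9844 6.5938] v=[-1.4063 1.5625]
Step 4: x=[1.4375 6.7227] v=[0.9062 0.2578]
Step 5: x=[2.8526 6.2803] v=[2.8301 -0.8848]
Max displacement = 2.0156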